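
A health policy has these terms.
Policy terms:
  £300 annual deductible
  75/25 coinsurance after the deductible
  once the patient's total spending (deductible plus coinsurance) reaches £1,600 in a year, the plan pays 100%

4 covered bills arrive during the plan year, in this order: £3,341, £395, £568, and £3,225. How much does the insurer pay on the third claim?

Bill 1, £3,341: £300 to deductible, leaving £3,041; coinsurance £3,041 × 25% = £760.25. Patient pays £1,060.25; OOP now £1,060.25. Plan pays £3,341 − £1,060.25 = £2,280.75.
Bill 2, £395: 25% coinsurance on £395 = £98.75. Patient owes £98.75 (running OOP £1,159). Insurer: £395 − £98.75 = £296.25.
Bill 3, £568: 25% coinsurance on £568 = £142. Cost to patient: £142. OOP to date £1,301. Plan pays £568 − £142 = £426.

£426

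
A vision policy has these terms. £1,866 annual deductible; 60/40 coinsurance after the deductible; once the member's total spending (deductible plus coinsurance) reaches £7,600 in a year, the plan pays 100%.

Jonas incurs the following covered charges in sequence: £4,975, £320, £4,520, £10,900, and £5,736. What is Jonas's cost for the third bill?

Claim 1 — £4,975: £1,866 to deductible, leaving £3,109; 40% of £3,109 = £1,243.60. Member owes £3,109.60 (running OOP £3,109.60).
Claim 2 — £320: deductible already satisfied, so member's share is 40% × £320 = £128. Member owes £128 (running OOP £3,237.60).
Claim 3 — £4,520: deductible met; 40% of £4,520 = £1,808. Member pays £1,808; OOP now £5,045.60.

£1,808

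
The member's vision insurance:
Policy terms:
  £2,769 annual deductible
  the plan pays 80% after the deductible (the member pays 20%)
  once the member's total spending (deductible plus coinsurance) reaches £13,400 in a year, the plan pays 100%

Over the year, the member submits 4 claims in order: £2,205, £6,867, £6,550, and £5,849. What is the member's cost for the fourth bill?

Claim 1 (£2,205): fully absorbed by the deductible. Member pays £2,205; OOP now £2,205.
Claim 2 (£6,867): £564 to deductible, leaving £6,303; 20% of £6,303 = £1,260.60. Member owes £1,824.60 (running OOP £4,029.60).
Claim 3 (£6,550): deductible already satisfied, so member's share is 20% × £6,550 = £1,310. Member pays £1,310; OOP now £5,339.60.
Claim 4 (£5,849): 20% coinsurance on £5,849 = £1,169.80. Member pays £1,169.80; OOP now £6,509.40.

£1,169.80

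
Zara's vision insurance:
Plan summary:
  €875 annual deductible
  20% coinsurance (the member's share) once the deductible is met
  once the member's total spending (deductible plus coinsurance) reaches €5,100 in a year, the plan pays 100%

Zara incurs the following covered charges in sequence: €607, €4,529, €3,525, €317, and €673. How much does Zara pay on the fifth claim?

Claim 1 (€607): entire amount goes to the deductible. Cost to member: €607. OOP to date €607.
Claim 2 (€4,529): €268 finishes the deductible; €4,261 goes to coinsurance; 20% of €4,261 = €852.20. Cost to member: €1,120.20. OOP to date €1,727.20.
Claim 3 (€3,525): deductible already satisfied, so member's share is 20% × €3,525 = €705. Member owes €705 (running OOP €2,432.20).
Claim 4 (€317): deductible already satisfied, so member's share is 20% × €317 = €63.40. Cost to member: €63.40. OOP to date €2,495.60.
Claim 5 (€673): deductible met; 20% of €673 = €134.60. Cost to member: €134.60. OOP to date €2,630.20.

€134.60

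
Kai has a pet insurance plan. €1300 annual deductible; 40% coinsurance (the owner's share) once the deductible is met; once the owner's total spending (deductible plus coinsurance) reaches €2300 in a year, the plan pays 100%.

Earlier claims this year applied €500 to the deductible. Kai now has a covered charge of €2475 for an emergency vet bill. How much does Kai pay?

€500 of the €1300 deductible is already met, leaving €800.
That leaves €2475 − €800 = €1675 for coinsurance.
Coinsurance: €1675 × 40% = €670.
That puts the owner's cost at €800 + €670 = €1470 before any cap.
Total out-of-pocket so far would be €500 + €1470 = €1970, below the €2300 cap — no reduction.

€1470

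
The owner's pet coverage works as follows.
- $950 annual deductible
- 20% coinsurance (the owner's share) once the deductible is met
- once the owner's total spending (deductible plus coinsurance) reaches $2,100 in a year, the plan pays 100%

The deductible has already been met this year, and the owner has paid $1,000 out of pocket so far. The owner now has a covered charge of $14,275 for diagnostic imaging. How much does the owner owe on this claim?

The deductible is already satisfied, so the full bill goes to coinsurance.
20% of $14,275 = $2,855 falls to the owner.
Adding $2,855 to the $1,000 already spent would give $3,855, which exceeds the $2,100 cap; the owner pays just $2,100 − $1,000 = $1,100.

$1,100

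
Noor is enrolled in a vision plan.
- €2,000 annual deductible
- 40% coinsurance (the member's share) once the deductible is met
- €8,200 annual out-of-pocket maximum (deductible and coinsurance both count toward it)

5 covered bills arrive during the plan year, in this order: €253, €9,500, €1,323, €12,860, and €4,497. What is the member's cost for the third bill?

€529.20

Bill 1, €253: all of it applies to the deductible. Member pays €253; OOP now €253.
Bill 2, €9,500: €1,747 finishes the deductible; €7,753 goes to coinsurance; coinsurance €7,753 × 40% = €3,101.20. Cost to member: €4,848.20. OOP to date €5,101.20.
Bill 3, €1,323: deductible already satisfied, so member's share is 40% × €1,323 = €529.20. Member owes €529.20 (running OOP €5,630.40).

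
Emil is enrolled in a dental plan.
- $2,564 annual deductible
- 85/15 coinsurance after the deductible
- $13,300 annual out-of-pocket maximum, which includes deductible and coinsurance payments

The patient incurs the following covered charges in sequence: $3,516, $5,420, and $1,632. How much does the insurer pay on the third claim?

$1,387.20

Bill 1, $3,516: $2,564 finishes the deductible; $952 goes to coinsurance; 15% of $952 = $142.80. Cost to patient: $2,706.80. OOP to date $2,706.80. Insurer: $3,516 − $2,706.80 = $809.20.
Bill 2, $5,420: 15% coinsurance on $5,420 = $813. Patient owes $813 (running OOP $3,519.80). Plan pays $5,420 − $813 = $4,607.
Bill 3, $1,632: deductible met; 15% of $1,632 = $244.80. Cost to patient: $244.80. OOP to date $3,764.60. Insurer: $1,632 − $244.80 = $1,387.20.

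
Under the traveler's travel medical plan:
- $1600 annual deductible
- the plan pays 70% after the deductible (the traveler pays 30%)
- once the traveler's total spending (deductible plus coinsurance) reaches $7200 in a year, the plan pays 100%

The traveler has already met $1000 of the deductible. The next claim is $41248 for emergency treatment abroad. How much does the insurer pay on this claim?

$35048

$1000 of the $1600 deductible is already met, leaving $600.
That leaves $41248 − $600 = $40648 for coinsurance.
Coinsurance: $40648 × 30% = $12194.40.
So the traveler owes $600 + $12194.40 = $12794.40 before any cap.
That would bring total out-of-pocket to $13794.40, past the $7200 cap. The traveler is capped at $7200 − $1000 = $6200 on this claim.
The plan picks up $41248 − $6200 = $35048.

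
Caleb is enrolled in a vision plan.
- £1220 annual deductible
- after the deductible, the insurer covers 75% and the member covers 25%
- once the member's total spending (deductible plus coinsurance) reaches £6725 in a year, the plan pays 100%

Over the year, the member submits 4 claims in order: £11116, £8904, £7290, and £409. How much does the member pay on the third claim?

Bill 1, £11116: £1220 to deductible, leaving £9896; 25% of £9896 = £2474. Member owes £3694 (running OOP £3694).
Bill 2, £8904: deductible met; 25% of £8904 = £2226. Member pays £2226; OOP now £5920.
Bill 3, £7290: deductible met; 25% of £7290 = £1822.50. Adding that to £5920 gives £7742.50, past the £6725 cap; member pays only £6725 − £5920 = £805.

£805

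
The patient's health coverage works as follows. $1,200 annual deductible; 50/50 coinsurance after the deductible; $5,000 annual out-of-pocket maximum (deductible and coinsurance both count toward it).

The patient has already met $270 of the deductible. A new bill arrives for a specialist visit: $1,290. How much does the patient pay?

$270 of the $1,200 deductible is already met, leaving $930.
That leaves $1,290 − $930 = $360 for coinsurance.
Coinsurance: $360 × 50% = $180.
That puts the patient's cost at $930 + $180 = $1,110 before any cap.
Year-to-date out-of-pocket becomes $270 + $1,110 = $1,380, still under the $5,000 maximum, so no cap applies.

$1,110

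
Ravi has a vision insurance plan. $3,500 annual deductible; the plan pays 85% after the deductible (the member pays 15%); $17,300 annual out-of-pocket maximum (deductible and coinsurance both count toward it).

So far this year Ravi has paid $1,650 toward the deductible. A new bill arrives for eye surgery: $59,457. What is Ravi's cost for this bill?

$1,650 of the $3,500 deductible is already met, leaving $1,850.
That leaves $59,457 − $1,850 = $57,607 for coinsurance.
15% of $57,607 = $8,641.05 falls to the member.
Member responsibility before any cap: $1,850 + $8,641.05 = $10,491.05.
Year-to-date out-of-pocket becomes $1,650 + $10,491.05 = $12,141.05, still under the $17,300 maximum, so no cap applies.

$10,491.05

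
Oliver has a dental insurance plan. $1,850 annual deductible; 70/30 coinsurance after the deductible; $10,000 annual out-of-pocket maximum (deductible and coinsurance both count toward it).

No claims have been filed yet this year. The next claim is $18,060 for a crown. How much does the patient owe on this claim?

Deductible not yet touched, so the first $1,850 of the bill goes to the deductible.
The remaining $16,210 (= $18,060 − $1,850) moves to coinsurance.
30% of $16,210 = $4,863 falls to the patient.
So the patient owes $1,850 + $4,863 = $6,713 before any cap.
Total out-of-pocket so far would be $0 + $6,713 = $6,713, below the $10,000 cap — no reduction.

$6,713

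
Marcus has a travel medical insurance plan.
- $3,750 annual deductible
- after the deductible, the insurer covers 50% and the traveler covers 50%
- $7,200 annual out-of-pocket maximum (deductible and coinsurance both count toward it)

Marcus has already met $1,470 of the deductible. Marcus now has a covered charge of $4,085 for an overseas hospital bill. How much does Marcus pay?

$3,182.50

$1,470 of the $3,750 deductible is already met, leaving $2,280.
That leaves $4,085 − $2,280 = $1,805 for coinsurance.
50% of $1,805 = $902.50 falls to the traveler.
Traveler responsibility before any cap: $2,280 + $902.50 = $3,182.50.
Cumulative spending $1,470 + $3,182.50 = $4,652.50 stays under the $7,200 maximum.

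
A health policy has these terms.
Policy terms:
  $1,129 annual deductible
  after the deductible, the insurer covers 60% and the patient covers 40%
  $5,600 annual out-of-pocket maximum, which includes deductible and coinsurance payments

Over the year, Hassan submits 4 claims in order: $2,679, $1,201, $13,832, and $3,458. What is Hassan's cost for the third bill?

Claim 1 ($2,679): $1,129 finishes the deductible; $1,550 goes to coinsurance; patient's 40% is $620. Cost to patient: $1,749. OOP to date $1,749.
Claim 2 ($1,201): 40% coinsurance on $1,201 = $480.40. Cost to patient: $480.40. OOP to date $2,229.40.
Claim 3 ($13,832): deductible met; 40% of $13,832 = $5,532.80. Adding that to $2,229.40 gives $7,762.20, past the $5,600 cap; patient pays only $5,600 − $2,229.40 = $3,370.60.

$3,370.60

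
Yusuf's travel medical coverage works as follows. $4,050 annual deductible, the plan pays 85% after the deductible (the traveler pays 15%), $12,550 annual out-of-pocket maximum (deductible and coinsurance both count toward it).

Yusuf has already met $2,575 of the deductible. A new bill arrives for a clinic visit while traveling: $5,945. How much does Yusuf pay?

$2,145.50

$2,575 of the $4,050 deductible is already met, leaving $1,475.
The remaining $4,470 (= $5,945 − $1,475) moves to coinsurance.
15% of $4,470 = $670.50 falls to the traveler.
That puts the traveler's cost at $1,475 + $670.50 = $2,145.50 before any cap.
Total out-of-pocket so far would be $2,575 + $2,145.50 = $4,720.50, below the $12,550 cap — no reduction.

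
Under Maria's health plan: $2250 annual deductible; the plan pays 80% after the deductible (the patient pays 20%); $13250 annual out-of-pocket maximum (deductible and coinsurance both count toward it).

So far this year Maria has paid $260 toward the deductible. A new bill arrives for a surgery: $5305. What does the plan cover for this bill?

Remaining deductible: $2250 − $260 = $1990.
The remaining $3315 (= $5305 − $1990) moves to coinsurance.
Patient's 20% share of $3315 is $663.
So the patient owes $1990 + $663 = $2653 before any cap.
Cumulative spending $260 + $2653 = $2913 stays under the $13250 maximum.
Insurer pays the balance: $5305 − $2653 = $2652.

$2652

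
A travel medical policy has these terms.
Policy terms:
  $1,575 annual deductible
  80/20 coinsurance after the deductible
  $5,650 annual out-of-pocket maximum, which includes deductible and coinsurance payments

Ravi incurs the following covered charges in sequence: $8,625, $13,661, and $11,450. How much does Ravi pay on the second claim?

Claim 1 ($8,625): $1,575 to deductible, leaving $7,050; 20% of $7,050 = $1,410. Traveler owes $2,985 (running OOP $2,985).
Claim 2 ($13,661): 20% coinsurance on $13,661 = $2,732.20. OOP would hit $5,717.20 > $5,650, so the cap limits the traveler to $5,650 − $2,985 = $2,665.

$2,665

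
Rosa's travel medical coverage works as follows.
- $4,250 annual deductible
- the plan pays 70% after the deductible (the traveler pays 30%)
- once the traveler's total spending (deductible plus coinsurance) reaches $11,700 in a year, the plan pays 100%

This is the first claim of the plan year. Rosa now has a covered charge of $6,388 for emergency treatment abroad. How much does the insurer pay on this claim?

Deductible not yet touched, so the first $4,250 of the bill goes to the deductible.
The remaining $2,138 (= $6,388 − $4,250) moves to coinsurance.
Traveler's 30% share of $2,138 is $641.40.
So the traveler owes $4,250 + $641.40 = $4,891.40 before any cap.
Year-to-date out-of-pocket becomes $0 + $4,891.40 = $4,891.40, still under the $11,700 maximum, so no cap applies.
Insurer pays the balance: $6,388 − $4,891.40 = $1,496.60.

$1,496.60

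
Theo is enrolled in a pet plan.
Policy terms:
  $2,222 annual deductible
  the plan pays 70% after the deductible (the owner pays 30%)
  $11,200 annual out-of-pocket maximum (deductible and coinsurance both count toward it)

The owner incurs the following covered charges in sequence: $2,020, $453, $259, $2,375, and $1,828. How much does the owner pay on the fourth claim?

$712.50

#1 ($2,020): all of it applies to the deductible. Owner pays $2,020; OOP now $2,020.
#2 ($453): $202 to deductible, leaving $251; owner's 30% is $75.30. Owner pays $277.30; OOP now $2,297.30.
#3 ($259): deductible met; 30% of $259 = $77.70. Owner owes $77.70 (running OOP $2,375).
#4 ($2,375): 30% coinsurance on $2,375 = $712.50. Cost to owner: $712.50. OOP to date $3,087.50.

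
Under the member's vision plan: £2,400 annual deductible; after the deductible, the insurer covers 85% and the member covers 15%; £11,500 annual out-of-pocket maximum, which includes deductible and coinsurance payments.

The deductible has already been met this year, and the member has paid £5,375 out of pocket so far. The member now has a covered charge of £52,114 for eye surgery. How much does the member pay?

With the deductible met, the entire £52,114 is subject to coinsurance.
Coinsurance: £52,114 × 15% = £7,817.10.
Year-to-date out-of-pocket would reach £5,375 + £7,817.10 = £13,192.10, above the £11,500 maximum, so the member pays only £11,500 − £5,375 = £6,125.

£6,125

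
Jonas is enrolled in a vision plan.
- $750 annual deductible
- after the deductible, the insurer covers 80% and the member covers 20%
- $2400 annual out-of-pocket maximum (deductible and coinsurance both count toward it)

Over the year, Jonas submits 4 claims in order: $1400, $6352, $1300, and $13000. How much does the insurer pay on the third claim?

Claim 1 — $1400: $750 to deductible, leaving $650; 20% of $650 = $130. Member pays $880; OOP now $880. Plan pays $1400 − $880 = $520.
Claim 2 — $6352: deductible already satisfied, so member's share is 20% × $6352 = $1270.40. Member pays $1270.40; OOP now $2150.40. Insurer: $6352 − $1270.40 = $5081.60.
Claim 3 — $1300: deductible met; 20% of $1300 = $260. Adding that to $2150.40 gives $2410.40, past the $2400 cap; member pays only $2400 − $2150.40 = $249.60. Insurer: $1300 − $249.60 = $1050.40.

$1050.40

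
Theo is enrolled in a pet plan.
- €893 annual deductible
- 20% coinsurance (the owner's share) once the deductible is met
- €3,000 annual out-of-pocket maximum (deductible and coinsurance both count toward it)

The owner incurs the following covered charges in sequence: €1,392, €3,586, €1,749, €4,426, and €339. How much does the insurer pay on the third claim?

€1,399.20

#1 (€1,392): deductible takes €893, €499 remains; coinsurance €499 × 20% = €99.80. Cost to owner: €992.80. OOP to date €992.80. Plan pays €1,392 − €992.80 = €399.20.
#2 (€3,586): deductible met; 20% of €3,586 = €717.20. Cost to owner: €717.20. OOP to date €1,710. Plan pays €3,586 − €717.20 = €2,868.80.
#3 (€1,749): 20% coinsurance on €1,749 = €349.80. Owner pays €349.80; OOP now €2,059.80. Plan pays €1,749 − €349.80 = €1,399.20.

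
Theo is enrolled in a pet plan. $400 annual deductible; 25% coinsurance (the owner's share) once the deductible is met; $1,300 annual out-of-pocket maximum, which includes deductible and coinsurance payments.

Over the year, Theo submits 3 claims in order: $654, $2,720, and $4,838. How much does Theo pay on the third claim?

$156.50

#1 ($654): $400 to deductible, leaving $254; coinsurance $254 × 25% = $63.50. Cost to owner: $463.50. OOP to date $463.50.
#2 ($2,720): deductible already satisfied, so owner's share is 25% × $2,720 = $680. Cost to owner: $680. OOP to date $1,143.50.
#3 ($4,838): deductible already satisfied, so owner's share is 25% × $4,838 = $1,209.50. OOP would hit $2,353 > $1,300, so the cap limits the owner to $1,300 − $1,143.50 = $156.50.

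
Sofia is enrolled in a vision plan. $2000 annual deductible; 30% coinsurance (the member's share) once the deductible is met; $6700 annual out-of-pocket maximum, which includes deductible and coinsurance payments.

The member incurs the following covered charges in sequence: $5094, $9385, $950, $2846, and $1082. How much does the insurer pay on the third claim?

#1 ($5094): $2000 to deductible, leaving $3094; member's 30% is $928.20. Member pays $2928.20; OOP now $2928.20. Insurer: $5094 − $2928.20 = $2165.80.
#2 ($9385): deductible met; 30% of $9385 = $2815.50. Cost to member: $2815.50. OOP to date $5743.70. Plan pays $9385 − $2815.50 = $6569.50.
#3 ($950): 30% coinsurance on $950 = $285. Cost to member: $285. OOP to date $6028.70. Insurer: $950 − $285 = $665.

$665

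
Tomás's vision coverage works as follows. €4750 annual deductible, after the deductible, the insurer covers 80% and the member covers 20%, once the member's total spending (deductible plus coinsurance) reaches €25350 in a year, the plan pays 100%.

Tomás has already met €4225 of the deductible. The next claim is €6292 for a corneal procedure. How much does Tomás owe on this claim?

€1678.40

Deductible still to meet: €4750 − €4225 = €525.
That leaves €6292 − €525 = €5767 for coinsurance.
20% of €5767 = €1153.40 falls to the member.
That puts the member's cost at €525 + €1153.40 = €1678.40 before any cap.
Cumulative spending €4225 + €1678.40 = €5903.40 stays under the €25350 maximum.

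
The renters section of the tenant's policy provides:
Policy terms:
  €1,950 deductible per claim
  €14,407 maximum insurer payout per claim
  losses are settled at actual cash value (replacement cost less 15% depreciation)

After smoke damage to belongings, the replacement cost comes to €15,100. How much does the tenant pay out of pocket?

Actual cash value after 15% depreciation: €15,100 × 85% = €12,835.
After the deductible, €12,835 − €1,950 = €10,885 remains.
€10,885 is within the €14,407 limit, so the insurer pays €10,885.
Out of pocket: €15,100 − €10,885 = €4,215.

€4,215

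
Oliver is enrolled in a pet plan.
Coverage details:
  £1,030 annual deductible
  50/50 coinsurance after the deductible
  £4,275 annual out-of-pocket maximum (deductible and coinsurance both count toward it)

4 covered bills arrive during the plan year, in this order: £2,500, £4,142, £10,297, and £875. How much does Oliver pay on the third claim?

£439

Claim 1 (£2,500): deductible takes £1,030, £1,470 remains; owner's 50% is £735. Owner pays £1,765; OOP now £1,765.
Claim 2 (£4,142): 50% coinsurance on £4,142 = £2,071. Owner pays £2,071; OOP now £3,836.
Claim 3 (£10,297): deductible already satisfied, so owner's share is 50% × £10,297 = £5,148.50. Adding that to £3,836 gives £8,984.50, past the £4,275 cap; owner pays only £4,275 − £3,836 = £439.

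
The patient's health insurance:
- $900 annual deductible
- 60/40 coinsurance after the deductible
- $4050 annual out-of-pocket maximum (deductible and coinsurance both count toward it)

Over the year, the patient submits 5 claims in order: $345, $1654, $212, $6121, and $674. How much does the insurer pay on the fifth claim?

$496.80

Claim 1 ($345): fully absorbed by the deductible. Cost to patient: $345. OOP to date $345. Plan pays $345 − $345 = $0.
Claim 2 ($1654): deductible takes $555, $1099 remains; patient's 40% is $439.60. Cost to patient: $994.60. OOP to date $1339.60. Insurer: $1654 − $994.60 = $659.40.
Claim 3 ($212): deductible already satisfied, so patient's share is 40% × $212 = $84.80. Patient pays $84.80; OOP now $1424.40. Plan pays $212 − $84.80 = $127.20.
Claim 4 ($6121): deductible met; 40% of $6121 = $2448.40. Cost to patient: $2448.40. OOP to date $3872.80. Plan pays $6121 − $2448.40 = $3672.60.
Claim 5 ($674): 40% coinsurance on $674 = $269.60. Adding that to $3872.80 gives $4142.40, past the $4050 cap; patient pays only $4050 − $3872.80 = $177.20. Insurer: $674 − $177.20 = $496.80.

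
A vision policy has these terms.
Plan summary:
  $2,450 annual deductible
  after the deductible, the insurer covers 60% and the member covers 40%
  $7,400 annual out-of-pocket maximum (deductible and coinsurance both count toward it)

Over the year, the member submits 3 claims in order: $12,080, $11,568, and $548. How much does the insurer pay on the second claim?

$10,470

Bill 1, $12,080: $2,450 to deductible, leaving $9,630; coinsurance $9,630 × 40% = $3,852. Cost to member: $6,302. OOP to date $6,302. Insurer: $12,080 − $6,302 = $5,778.
Bill 2, $11,568: deductible met; 40% of $11,568 = $4,627.20. OOP would hit $10,929.20 > $7,400, so the cap limits the member to $7,400 − $6,302 = $1,098. Plan pays $11,568 − $1,098 = $10,470.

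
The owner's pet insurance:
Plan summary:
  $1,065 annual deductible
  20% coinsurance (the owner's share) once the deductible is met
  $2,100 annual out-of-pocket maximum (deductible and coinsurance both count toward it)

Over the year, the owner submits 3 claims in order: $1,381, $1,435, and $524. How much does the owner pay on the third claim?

$104.80

Bill 1, $1,381: deductible takes $1,065, $316 remains; 20% of $316 = $63.20. Cost to owner: $1,128.20. OOP to date $1,128.20.
Bill 2, $1,435: 20% coinsurance on $1,435 = $287. Cost to owner: $287. OOP to date $1,415.20.
Bill 3, $524: 20% coinsurance on $524 = $104.80. Owner owes $104.80 (running OOP $1,520).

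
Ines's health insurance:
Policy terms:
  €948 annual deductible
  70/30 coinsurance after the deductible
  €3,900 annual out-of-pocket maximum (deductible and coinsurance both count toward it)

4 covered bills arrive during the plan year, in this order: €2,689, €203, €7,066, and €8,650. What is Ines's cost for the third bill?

€2,119.80

Claim 1 (€2,689): €948 to deductible, leaving €1,741; patient's 30% is €522.30. Patient owes €1,470.30 (running OOP €1,470.30).
Claim 2 (€203): 30% coinsurance on €203 = €60.90. Patient pays €60.90; OOP now €1,531.20.
Claim 3 (€7,066): deductible met; 30% of €7,066 = €2,119.80. Patient pays €2,119.80; OOP now €3,651.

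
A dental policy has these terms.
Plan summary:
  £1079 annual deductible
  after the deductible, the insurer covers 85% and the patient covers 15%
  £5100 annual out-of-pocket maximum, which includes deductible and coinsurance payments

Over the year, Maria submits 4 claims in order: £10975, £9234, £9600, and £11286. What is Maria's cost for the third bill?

£1151.50

Bill 1, £10975: deductible takes £1079, £9896 remains; coinsurance £9896 × 15% = £1484.40. Patient owes £2563.40 (running OOP £2563.40).
Bill 2, £9234: 15% coinsurance on £9234 = £1385.10. Patient owes £1385.10 (running OOP £3948.50).
Bill 3, £9600: 15% coinsurance on £9600 = £1440. That would push OOP to £5388.50, over the £5100 cap, so patient pays £5100 − £3948.50 = £1151.50.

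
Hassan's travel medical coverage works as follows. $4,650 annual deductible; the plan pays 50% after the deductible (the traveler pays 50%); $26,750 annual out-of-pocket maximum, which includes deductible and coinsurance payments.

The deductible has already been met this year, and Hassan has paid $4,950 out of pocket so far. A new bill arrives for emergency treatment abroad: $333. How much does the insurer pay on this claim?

$166.50

The deductible is already satisfied, so the full bill goes to coinsurance.
50% of $333 = $166.50 falls to the traveler.
Year-to-date out-of-pocket becomes $4,950 + $166.50 = $5,116.50, still under the $26,750 maximum, so no cap applies.
Insurer pays the balance: $333 − $166.50 = $166.50.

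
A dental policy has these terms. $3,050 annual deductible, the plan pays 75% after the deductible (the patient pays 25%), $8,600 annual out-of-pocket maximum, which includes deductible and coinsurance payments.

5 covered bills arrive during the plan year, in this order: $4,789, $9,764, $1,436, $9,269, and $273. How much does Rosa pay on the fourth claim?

#1 ($4,789): deductible takes $3,050, $1,739 remains; patient's 25% is $434.75. Patient pays $3,484.75; OOP now $3,484.75.
#2 ($9,764): deductible met; 25% of $9,764 = $2,441. Patient pays $2,441; OOP now $5,925.75.
#3 ($1,436): deductible met; 25% of $1,436 = $359. Cost to patient: $359. OOP to date $6,284.75.
#4 ($9,269): 25% coinsurance on $9,269 = $2,317.25. OOP would hit $8,602 > $8,600, so the cap limits the patient to $8,600 − $6,284.75 = $2,315.25.

$2,315.25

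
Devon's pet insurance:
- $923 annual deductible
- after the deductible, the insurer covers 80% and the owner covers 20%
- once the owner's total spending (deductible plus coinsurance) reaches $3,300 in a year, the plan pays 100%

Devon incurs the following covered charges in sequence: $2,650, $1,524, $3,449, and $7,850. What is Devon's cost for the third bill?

Claim 1 — $2,650: $923 to deductible, leaving $1,727; owner's 20% is $345.40. Cost to owner: $1,268.40. OOP to date $1,268.40.
Claim 2 — $1,524: 20% coinsurance on $1,524 = $304.80. Owner owes $304.80 (running OOP $1,573.20).
Claim 3 — $3,449: 20% coinsurance on $3,449 = $689.80. Owner pays $689.80; OOP now $2,263.

$689.80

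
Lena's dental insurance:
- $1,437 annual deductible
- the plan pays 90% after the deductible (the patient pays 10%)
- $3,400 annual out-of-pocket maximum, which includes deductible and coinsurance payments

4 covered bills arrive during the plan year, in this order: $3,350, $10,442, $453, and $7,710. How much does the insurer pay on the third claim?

Claim 1 ($3,350): $1,437 finishes the deductible; $1,913 goes to coinsurance; patient's 10% is $191.30. Cost to patient: $1,628.30. OOP to date $1,628.30. Insurer: $3,350 − $1,628.30 = $1,721.70.
Claim 2 ($10,442): 10% coinsurance on $10,442 = $1,044.20. Patient pays $1,044.20; OOP now $2,672.50. Plan pays $10,442 − $1,044.20 = $9,397.80.
Claim 3 ($453): deductible already satisfied, so patient's share is 10% × $453 = $45.30. Patient pays $45.30; OOP now $2,717.80. Insurer: $453 − $45.30 = $407.70.

$407.70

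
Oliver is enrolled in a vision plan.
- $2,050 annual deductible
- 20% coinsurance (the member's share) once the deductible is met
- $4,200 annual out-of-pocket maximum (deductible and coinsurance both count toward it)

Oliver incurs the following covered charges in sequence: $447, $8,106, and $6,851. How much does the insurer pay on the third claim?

#1 ($447): entire amount goes to the deductible. Cost to member: $447. OOP to date $447. Plan pays $447 − $447 = $0.
#2 ($8,106): $1,603 to deductible, leaving $6,503; member's 20% is $1,300.60. Member pays $2,903.60; OOP now $3,350.60. Insurer: $8,106 − $2,903.60 = $5,202.40.
#3 ($6,851): deductible already satisfied, so member's share is 20% × $6,851 = $1,370.20. That would push OOP to $4,720.80, over the $4,200 cap, so member pays $4,200 − $3,350.60 = $849.40. Insurer: $6,851 − $849.40 = $6,001.60.

$6,001.60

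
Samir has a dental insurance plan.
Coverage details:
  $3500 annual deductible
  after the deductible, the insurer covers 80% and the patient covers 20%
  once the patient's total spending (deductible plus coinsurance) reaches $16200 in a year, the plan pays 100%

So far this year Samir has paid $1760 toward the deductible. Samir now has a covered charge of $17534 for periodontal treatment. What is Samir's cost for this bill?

$4898.80

$1760 of the $3500 deductible is already met, leaving $1740.
The remaining $15794 (= $17534 − $1740) moves to coinsurance.
Patient's 20% share of $15794 is $3158.80.
Patient responsibility before any cap: $1740 + $3158.80 = $4898.80.
Cumulative spending $1760 + $4898.80 = $6658.80 stays under the $16200 maximum.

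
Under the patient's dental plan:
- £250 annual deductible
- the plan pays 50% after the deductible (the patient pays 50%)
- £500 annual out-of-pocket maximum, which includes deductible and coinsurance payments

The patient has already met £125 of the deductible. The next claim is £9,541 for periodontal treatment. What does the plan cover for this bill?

Deductible still to meet: £250 − £125 = £125.
After the £125 deductible portion, £9,541 − £125 = £9,416 is subject to coinsurance.
Patient's 50% share of £9,416 is £4,708.
Patient responsibility before any cap: £125 + £4,708 = £4,833.
Adding £4,833 to the £125 already spent would give £4,958, which exceeds the £500 cap; the patient pays just £500 − £125 = £375.
The insurer covers the remainder: £9,541 − £375 = £9,166.

£9,166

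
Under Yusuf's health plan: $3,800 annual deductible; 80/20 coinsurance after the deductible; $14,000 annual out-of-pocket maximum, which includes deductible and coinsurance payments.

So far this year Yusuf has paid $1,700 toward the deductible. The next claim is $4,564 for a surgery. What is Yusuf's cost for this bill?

$2,592.80

$1,700 of the $3,800 deductible is already met, leaving $2,100.
After the $2,100 deductible portion, $4,564 − $2,100 = $2,464 is subject to coinsurance.
Patient's 20% share of $2,464 is $492.80.
So the patient owes $2,100 + $492.80 = $2,592.80 before any cap.
Cumulative spending $1,700 + $2,592.80 = $4,292.80 stays under the $14,000 maximum.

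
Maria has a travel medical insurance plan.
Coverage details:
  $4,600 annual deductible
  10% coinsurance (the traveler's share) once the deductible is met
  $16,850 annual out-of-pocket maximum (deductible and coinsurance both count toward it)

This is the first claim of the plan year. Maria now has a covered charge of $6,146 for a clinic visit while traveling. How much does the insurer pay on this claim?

Nothing has been paid toward the $4,600 deductible, so the first $4,600 of this charge is applied there.
After the $4,600 deductible portion, $6,146 − $4,600 = $1,546 is subject to coinsurance.
Traveler's 10% share of $1,546 is $154.60.
So the traveler owes $4,600 + $154.60 = $4,754.60 before any cap.
Year-to-date out-of-pocket becomes $0 + $4,754.60 = $4,754.60, still under the $16,850 maximum, so no cap applies.
The insurer covers the remainder: $6,146 − $4,754.60 = $1,391.40.

$1,391.40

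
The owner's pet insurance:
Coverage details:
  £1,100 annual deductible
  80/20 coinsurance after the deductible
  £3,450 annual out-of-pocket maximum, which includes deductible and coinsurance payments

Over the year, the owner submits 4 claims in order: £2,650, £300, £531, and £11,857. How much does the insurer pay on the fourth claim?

£9,983.20

Claim 1 (£2,650): £1,100 finishes the deductible; £1,550 goes to coinsurance; owner's 20% is £310. Owner pays £1,410; OOP now £1,410. Plan pays £2,650 − £1,410 = £1,240.
Claim 2 (£300): deductible met; 20% of £300 = £60. Cost to owner: £60. OOP to date £1,470. Insurer: £300 − £60 = £240.
Claim 3 (£531): deductible met; 20% of £531 = £106.20. Owner pays £106.20; OOP now £1,576.20. Plan pays £531 − £106.20 = £424.80.
Claim 4 (£11,857): 20% coinsurance on £11,857 = £2,371.40. That would push OOP to £3,947.60, over the £3,450 cap, so owner pays £3,450 − £1,576.20 = £1,873.80. Plan pays £11,857 − £1,873.80 = £9,983.20.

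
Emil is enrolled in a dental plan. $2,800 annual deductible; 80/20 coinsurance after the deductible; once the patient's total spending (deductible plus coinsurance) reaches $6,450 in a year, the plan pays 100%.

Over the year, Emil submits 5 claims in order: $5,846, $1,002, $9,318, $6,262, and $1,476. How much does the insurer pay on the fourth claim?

$5,285.20

Claim 1 ($5,846): deductible takes $2,800, $3,046 remains; patient's 20% is $609.20. Patient pays $3,409.20; OOP now $3,409.20. Plan pays $5,846 − $3,409.20 = $2,436.80.
Claim 2 ($1,002): deductible met; 20% of $1,002 = $200.40. Patient pays $200.40; OOP now $3,609.60. Insurer: $1,002 − $200.40 = $801.60.
Claim 3 ($9,318): deductible met; 20% of $9,318 = $1,863.60. Patient owes $1,863.60 (running OOP $5,473.20). Plan pays $9,318 − $1,863.60 = $7,454.40.
Claim 4 ($6,262): 20% coinsurance on $6,262 = $1,252.40. That would push OOP to $6,725.60, over the $6,450 cap, so patient pays $6,450 − $5,473.20 = $976.80. Insurer: $6,262 − $976.80 = $5,285.20.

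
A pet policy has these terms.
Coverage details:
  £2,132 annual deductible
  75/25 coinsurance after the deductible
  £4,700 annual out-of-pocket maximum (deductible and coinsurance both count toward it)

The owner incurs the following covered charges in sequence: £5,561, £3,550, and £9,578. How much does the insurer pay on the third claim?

Claim 1 — £5,561: £2,132 to deductible, leaving £3,429; coinsurance £3,429 × 25% = £857.25. Cost to owner: £2,989.25. OOP to date £2,989.25. Insurer: £5,561 − £2,989.25 = £2,571.75.
Claim 2 — £3,550: deductible met; 25% of £3,550 = £887.50. Cost to owner: £887.50. OOP to date £3,876.75. Insurer: £3,550 − £887.50 = £2,662.50.
Claim 3 — £9,578: deductible already satisfied, so owner's share is 25% × £9,578 = £2,394.50. That would push OOP to £6,271.25, over the £4,700 cap, so owner pays £4,700 − £3,876.75 = £823.25. Plan pays £9,578 − £823.25 = £8,754.75.

£8,754.75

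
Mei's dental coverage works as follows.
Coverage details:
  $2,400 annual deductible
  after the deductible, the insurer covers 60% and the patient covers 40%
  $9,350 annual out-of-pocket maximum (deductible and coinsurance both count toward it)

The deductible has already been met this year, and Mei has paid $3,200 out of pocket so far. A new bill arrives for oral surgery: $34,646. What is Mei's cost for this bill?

$6,150

With the deductible met, the entire $34,646 is subject to coinsurance.
Patient's 40% share of $34,646 is $13,858.40.
Year-to-date out-of-pocket would reach $3,200 + $13,858.40 = $17,058.40, above the $9,350 maximum, so the patient pays only $9,350 − $3,200 = $6,150.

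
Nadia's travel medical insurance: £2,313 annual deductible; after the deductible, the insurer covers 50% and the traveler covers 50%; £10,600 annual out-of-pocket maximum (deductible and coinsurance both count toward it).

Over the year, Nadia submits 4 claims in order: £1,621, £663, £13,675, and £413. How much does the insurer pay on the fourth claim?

£206.50

Claim 1 (£1,621): all of it applies to the deductible. Cost to traveler: £1,621. OOP to date £1,621. Insurer: £1,621 − £1,621 = £0.
Claim 2 (£663): entire amount goes to the deductible. Traveler pays £663; OOP now £2,284. Insurer: £663 − £663 = £0.
Claim 3 (£13,675): £29 to deductible, leaving £13,646; traveler's 50% is £6,823. Traveler pays £6,852; OOP now £9,136. Plan pays £13,675 − £6,852 = £6,823.
Claim 4 (£413): deductible met; 50% of £413 = £206.50. Traveler pays £206.50; OOP now £9,342.50. Plan pays £413 − £206.50 = £206.50.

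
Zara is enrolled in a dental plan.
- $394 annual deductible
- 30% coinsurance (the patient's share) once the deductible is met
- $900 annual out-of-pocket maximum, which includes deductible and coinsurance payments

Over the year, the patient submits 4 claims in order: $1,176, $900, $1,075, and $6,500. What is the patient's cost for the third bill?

$1.40

Claim 1 — $1,176: $394 to deductible, leaving $782; 30% of $782 = $234.60. Cost to patient: $628.60. OOP to date $628.60.
Claim 2 — $900: deductible already satisfied, so patient's share is 30% × $900 = $270. Patient owes $270 (running OOP $898.60).
Claim 3 — $1,075: deductible already satisfied, so patient's share is 30% × $1,075 = $322.50. OOP would hit $1,221.10 > $900, so the cap limits the patient to $900 − $898.60 = $1.40.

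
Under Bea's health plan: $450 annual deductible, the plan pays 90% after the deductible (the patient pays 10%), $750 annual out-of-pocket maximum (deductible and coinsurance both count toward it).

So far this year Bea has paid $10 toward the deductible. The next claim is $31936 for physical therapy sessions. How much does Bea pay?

$10 of the $450 deductible is already met, leaving $440.
After the $440 deductible portion, $31936 − $440 = $31496 is subject to coinsurance.
10% of $31496 = $3149.60 falls to the patient.
That puts the patient's cost at $440 + $3149.60 = $3589.60 before any cap.
Year-to-date out-of-pocket would reach $10 + $3589.60 = $3599.60, above the $750 maximum, so the patient pays only $750 − $10 = $740.

$740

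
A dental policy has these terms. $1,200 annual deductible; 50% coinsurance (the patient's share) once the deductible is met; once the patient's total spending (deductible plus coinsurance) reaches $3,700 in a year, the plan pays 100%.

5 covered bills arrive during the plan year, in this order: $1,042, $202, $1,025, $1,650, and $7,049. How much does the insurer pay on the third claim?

Claim 1 ($1,042): entire amount goes to the deductible. Patient owes $1,042 (running OOP $1,042). Plan pays $1,042 − $1,042 = $0.
Claim 2 ($202): $158 to deductible, leaving $44; patient's 50% is $22. Cost to patient: $180. OOP to date $1,222. Plan pays $202 − $180 = $22.
Claim 3 ($1,025): deductible already satisfied, so patient's share is 50% × $1,025 = $512.50. Patient pays $512.50; OOP now $1,734.50. Plan pays $1,025 − $512.50 = $512.50.

$512.50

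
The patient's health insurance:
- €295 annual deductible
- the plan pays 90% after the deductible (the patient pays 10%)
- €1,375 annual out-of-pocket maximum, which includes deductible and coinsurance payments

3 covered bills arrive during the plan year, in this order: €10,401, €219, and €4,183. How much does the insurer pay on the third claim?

Bill 1, €10,401: €295 to deductible, leaving €10,106; 10% of €10,106 = €1,010.60. Patient owes €1,305.60 (running OOP €1,305.60). Insurer: €10,401 − €1,305.60 = €9,095.40.
Bill 2, €219: 10% coinsurance on €219 = €21.90. Patient owes €21.90 (running OOP €1,327.50). Insurer: €219 − €21.90 = €197.10.
Bill 3, €4,183: deductible met; 10% of €4,183 = €418.30. OOP would hit €1,745.80 > €1,375, so the cap limits the patient to €1,375 − €1,327.50 = €47.50. Insurer: €4,183 − €47.50 = €4,135.50.

€4,135.50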